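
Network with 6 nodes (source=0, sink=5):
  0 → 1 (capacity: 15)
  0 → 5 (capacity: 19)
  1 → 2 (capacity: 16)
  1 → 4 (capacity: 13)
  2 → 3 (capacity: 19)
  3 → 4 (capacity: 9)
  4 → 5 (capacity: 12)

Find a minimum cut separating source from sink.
Min cut value = 31, edges: (0,5), (4,5)

Min cut value: 31
Partition: S = [0, 1, 2, 3, 4], T = [5]
Cut edges: (0,5), (4,5)

By max-flow min-cut theorem, max flow = min cut = 31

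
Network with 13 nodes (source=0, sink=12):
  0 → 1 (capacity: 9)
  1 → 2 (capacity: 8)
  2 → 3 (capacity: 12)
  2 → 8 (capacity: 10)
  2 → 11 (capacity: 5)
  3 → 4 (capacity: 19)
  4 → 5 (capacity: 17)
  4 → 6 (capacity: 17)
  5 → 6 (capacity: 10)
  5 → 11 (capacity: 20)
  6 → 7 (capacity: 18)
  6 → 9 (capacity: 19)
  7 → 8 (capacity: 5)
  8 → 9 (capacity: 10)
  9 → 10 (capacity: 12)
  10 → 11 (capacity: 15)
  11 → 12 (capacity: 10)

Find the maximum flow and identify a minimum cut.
Max flow = 8, Min cut edges: (1,2)

Maximum flow: 8
Minimum cut: (1,2)
Partition: S = [0, 1], T = [2, 3, 4, 5, 6, 7, 8, 9, 10, 11, 12]

Max-flow min-cut theorem verified: both equal 8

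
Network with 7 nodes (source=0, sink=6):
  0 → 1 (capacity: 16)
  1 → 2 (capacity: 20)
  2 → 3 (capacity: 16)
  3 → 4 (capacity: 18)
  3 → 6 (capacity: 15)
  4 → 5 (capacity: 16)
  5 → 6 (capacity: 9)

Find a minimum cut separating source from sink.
Min cut value = 16, edges: (2,3)

Min cut value: 16
Partition: S = [0, 1, 2], T = [3, 4, 5, 6]
Cut edges: (2,3)

By max-flow min-cut theorem, max flow = min cut = 16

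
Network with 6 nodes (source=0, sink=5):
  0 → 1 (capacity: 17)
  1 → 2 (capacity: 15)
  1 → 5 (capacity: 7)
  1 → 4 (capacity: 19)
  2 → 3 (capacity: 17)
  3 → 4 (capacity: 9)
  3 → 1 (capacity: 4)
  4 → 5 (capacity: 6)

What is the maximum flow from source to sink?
Maximum flow = 13

Max flow: 13

Flow assignment:
  0 → 1: 13/17
  1 → 5: 7/7
  1 → 4: 6/19
  4 → 5: 6/6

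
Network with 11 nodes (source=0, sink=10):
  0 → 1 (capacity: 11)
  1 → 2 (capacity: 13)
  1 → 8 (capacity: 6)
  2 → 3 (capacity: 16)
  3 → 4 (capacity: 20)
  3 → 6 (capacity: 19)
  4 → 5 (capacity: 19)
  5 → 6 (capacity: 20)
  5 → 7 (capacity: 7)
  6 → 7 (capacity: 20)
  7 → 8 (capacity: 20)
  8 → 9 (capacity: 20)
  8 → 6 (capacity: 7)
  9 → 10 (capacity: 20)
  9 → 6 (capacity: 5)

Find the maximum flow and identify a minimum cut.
Max flow = 11, Min cut edges: (0,1)

Maximum flow: 11
Minimum cut: (0,1)
Partition: S = [0], T = [1, 2, 3, 4, 5, 6, 7, 8, 9, 10]

Max-flow min-cut theorem verified: both equal 11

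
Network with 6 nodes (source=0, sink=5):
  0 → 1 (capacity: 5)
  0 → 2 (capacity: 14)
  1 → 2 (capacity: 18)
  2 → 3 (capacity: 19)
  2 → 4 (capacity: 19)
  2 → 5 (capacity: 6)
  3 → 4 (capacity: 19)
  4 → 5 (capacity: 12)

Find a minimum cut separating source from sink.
Min cut value = 18, edges: (2,5), (4,5)

Min cut value: 18
Partition: S = [0, 1, 2, 3, 4], T = [5]
Cut edges: (2,5), (4,5)

By max-flow min-cut theorem, max flow = min cut = 18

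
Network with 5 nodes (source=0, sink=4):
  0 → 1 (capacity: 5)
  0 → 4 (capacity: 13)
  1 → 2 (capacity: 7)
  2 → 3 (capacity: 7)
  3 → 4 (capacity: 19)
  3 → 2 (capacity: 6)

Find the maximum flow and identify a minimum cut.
Max flow = 18, Min cut edges: (0,1), (0,4)

Maximum flow: 18
Minimum cut: (0,1), (0,4)
Partition: S = [0], T = [1, 2, 3, 4]

Max-flow min-cut theorem verified: both equal 18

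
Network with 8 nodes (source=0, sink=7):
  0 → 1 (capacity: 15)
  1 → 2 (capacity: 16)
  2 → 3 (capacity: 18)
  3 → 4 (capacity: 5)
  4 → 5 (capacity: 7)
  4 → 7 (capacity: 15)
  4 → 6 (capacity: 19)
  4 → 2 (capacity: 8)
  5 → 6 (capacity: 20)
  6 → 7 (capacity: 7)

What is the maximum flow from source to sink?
Maximum flow = 5

Max flow: 5

Flow assignment:
  0 → 1: 5/15
  1 → 2: 5/16
  2 → 3: 5/18
  3 → 4: 5/5
  4 → 7: 5/15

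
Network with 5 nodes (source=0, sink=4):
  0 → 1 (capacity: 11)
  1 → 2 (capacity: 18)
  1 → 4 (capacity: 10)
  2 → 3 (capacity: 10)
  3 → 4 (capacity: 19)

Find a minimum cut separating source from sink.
Min cut value = 11, edges: (0,1)

Min cut value: 11
Partition: S = [0], T = [1, 2, 3, 4]
Cut edges: (0,1)

By max-flow min-cut theorem, max flow = min cut = 11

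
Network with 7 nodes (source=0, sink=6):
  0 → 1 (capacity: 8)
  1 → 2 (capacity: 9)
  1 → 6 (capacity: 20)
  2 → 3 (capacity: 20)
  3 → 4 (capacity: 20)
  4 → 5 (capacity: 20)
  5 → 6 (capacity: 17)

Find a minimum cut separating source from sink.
Min cut value = 8, edges: (0,1)

Min cut value: 8
Partition: S = [0], T = [1, 2, 3, 4, 5, 6]
Cut edges: (0,1)

By max-flow min-cut theorem, max flow = min cut = 8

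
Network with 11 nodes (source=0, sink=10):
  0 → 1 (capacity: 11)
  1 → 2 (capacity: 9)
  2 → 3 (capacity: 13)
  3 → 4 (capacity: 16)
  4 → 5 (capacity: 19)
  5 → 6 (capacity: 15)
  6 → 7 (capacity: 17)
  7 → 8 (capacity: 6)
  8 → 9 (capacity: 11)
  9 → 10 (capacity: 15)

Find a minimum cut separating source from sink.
Min cut value = 6, edges: (7,8)

Min cut value: 6
Partition: S = [0, 1, 2, 3, 4, 5, 6, 7], T = [8, 9, 10]
Cut edges: (7,8)

By max-flow min-cut theorem, max flow = min cut = 6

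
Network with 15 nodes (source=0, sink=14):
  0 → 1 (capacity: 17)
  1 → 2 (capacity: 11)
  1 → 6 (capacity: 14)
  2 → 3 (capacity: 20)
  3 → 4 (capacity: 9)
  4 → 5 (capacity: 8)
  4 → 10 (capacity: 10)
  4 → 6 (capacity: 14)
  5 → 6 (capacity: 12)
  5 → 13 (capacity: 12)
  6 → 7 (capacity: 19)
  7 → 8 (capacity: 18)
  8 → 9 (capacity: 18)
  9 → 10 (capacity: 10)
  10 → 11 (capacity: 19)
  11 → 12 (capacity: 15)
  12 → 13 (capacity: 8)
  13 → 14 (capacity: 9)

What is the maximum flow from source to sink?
Maximum flow = 9

Max flow: 9

Flow assignment:
  0 → 1: 9/17
  1 → 2: 9/11
  2 → 3: 9/20
  3 → 4: 9/9
  4 → 5: 8/8
  4 → 6: 1/14
  5 → 6: 7/12
  5 → 13: 1/12
  6 → 7: 8/19
  7 → 8: 8/18
  8 → 9: 8/18
  9 → 10: 8/10
  10 → 11: 8/19
  11 → 12: 8/15
  12 → 13: 8/8
  13 → 14: 9/9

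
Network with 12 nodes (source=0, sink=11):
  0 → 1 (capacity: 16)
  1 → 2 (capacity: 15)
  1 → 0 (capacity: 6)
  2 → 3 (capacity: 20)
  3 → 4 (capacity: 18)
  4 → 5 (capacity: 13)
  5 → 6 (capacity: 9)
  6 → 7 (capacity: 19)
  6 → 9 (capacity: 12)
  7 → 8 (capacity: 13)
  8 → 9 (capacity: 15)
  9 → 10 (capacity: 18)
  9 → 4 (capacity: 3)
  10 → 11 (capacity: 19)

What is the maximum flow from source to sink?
Maximum flow = 9

Max flow: 9

Flow assignment:
  0 → 1: 9/16
  1 → 2: 9/15
  2 → 3: 9/20
  3 → 4: 9/18
  4 → 5: 9/13
  5 → 6: 9/9
  6 → 9: 9/12
  9 → 10: 9/18
  10 → 11: 9/19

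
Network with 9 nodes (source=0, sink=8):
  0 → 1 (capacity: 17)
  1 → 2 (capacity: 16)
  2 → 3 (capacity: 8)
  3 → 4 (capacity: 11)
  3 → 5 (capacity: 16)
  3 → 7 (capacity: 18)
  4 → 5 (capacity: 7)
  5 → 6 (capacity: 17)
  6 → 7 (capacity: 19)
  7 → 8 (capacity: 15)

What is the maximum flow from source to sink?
Maximum flow = 8

Max flow: 8

Flow assignment:
  0 → 1: 8/17
  1 → 2: 8/16
  2 → 3: 8/8
  3 → 7: 8/18
  7 → 8: 8/15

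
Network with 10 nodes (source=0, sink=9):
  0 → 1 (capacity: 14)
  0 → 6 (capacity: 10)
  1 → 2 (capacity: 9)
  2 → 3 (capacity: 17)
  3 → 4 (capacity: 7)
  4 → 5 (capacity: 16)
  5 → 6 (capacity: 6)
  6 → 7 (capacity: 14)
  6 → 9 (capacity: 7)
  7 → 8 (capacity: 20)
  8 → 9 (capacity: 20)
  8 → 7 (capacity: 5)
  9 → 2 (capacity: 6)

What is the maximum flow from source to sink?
Maximum flow = 16

Max flow: 16

Flow assignment:
  0 → 1: 6/14
  0 → 6: 10/10
  1 → 2: 6/9
  2 → 3: 6/17
  3 → 4: 6/7
  4 → 5: 6/16
  5 → 6: 6/6
  6 → 7: 9/14
  6 → 9: 7/7
  7 → 8: 9/20
  8 → 9: 9/20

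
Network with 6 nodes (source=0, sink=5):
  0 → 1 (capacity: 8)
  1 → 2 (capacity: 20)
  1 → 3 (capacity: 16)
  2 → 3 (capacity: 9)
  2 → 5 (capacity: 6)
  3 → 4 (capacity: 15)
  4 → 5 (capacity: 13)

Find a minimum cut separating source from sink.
Min cut value = 8, edges: (0,1)

Min cut value: 8
Partition: S = [0], T = [1, 2, 3, 4, 5]
Cut edges: (0,1)

By max-flow min-cut theorem, max flow = min cut = 8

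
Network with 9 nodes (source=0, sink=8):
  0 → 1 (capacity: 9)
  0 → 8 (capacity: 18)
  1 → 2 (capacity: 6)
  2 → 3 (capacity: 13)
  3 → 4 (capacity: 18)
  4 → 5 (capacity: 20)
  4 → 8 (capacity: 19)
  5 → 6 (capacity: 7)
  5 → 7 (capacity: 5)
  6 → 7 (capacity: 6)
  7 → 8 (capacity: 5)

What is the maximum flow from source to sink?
Maximum flow = 24

Max flow: 24

Flow assignment:
  0 → 1: 6/9
  0 → 8: 18/18
  1 → 2: 6/6
  2 → 3: 6/13
  3 → 4: 6/18
  4 → 8: 6/19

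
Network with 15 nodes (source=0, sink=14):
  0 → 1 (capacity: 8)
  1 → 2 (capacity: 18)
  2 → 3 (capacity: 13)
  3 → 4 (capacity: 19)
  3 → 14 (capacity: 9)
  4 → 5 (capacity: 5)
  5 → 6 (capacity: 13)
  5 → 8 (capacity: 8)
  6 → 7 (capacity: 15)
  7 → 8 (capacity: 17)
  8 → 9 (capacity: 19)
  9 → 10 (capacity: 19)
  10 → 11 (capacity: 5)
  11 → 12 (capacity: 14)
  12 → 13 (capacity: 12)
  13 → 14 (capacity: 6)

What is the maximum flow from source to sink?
Maximum flow = 8

Max flow: 8

Flow assignment:
  0 → 1: 8/8
  1 → 2: 8/18
  2 → 3: 8/13
  3 → 14: 8/9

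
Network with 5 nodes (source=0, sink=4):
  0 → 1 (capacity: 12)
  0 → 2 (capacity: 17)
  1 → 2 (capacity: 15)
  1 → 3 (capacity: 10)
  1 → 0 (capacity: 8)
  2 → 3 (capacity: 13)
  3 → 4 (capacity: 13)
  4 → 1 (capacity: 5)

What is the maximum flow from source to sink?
Maximum flow = 13

Max flow: 13

Flow assignment:
  0 → 1: 2/12
  0 → 2: 11/17
  1 → 2: 2/15
  2 → 3: 13/13
  3 → 4: 13/13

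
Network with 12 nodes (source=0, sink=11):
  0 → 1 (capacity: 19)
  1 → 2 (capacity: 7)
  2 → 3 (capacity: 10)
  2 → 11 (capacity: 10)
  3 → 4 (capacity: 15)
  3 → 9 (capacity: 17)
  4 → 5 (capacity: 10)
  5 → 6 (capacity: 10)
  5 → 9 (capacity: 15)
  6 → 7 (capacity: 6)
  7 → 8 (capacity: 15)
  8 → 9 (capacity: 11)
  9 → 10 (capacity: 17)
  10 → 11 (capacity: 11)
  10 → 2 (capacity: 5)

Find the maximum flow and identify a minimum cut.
Max flow = 7, Min cut edges: (1,2)

Maximum flow: 7
Minimum cut: (1,2)
Partition: S = [0, 1], T = [2, 3, 4, 5, 6, 7, 8, 9, 10, 11]

Max-flow min-cut theorem verified: both equal 7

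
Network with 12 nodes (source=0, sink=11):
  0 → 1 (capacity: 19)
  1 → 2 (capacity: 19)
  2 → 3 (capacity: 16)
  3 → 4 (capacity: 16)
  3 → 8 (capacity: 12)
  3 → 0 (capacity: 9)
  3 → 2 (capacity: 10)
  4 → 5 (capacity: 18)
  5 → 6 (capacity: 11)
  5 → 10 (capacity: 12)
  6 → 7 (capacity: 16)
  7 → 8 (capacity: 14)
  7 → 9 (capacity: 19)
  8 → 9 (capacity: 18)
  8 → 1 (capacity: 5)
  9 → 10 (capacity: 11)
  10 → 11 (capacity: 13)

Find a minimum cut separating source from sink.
Min cut value = 13, edges: (10,11)

Min cut value: 13
Partition: S = [0, 1, 2, 3, 4, 5, 6, 7, 8, 9, 10], T = [11]
Cut edges: (10,11)

By max-flow min-cut theorem, max flow = min cut = 13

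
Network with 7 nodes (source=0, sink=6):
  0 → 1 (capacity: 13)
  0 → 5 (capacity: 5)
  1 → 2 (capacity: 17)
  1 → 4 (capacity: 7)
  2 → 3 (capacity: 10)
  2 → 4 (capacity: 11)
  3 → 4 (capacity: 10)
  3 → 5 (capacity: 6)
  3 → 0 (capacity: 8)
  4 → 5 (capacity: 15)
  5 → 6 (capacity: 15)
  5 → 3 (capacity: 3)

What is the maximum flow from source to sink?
Maximum flow = 15

Max flow: 15

Flow assignment:
  0 → 1: 13/13
  0 → 5: 5/5
  1 → 2: 6/17
  1 → 4: 7/7
  2 → 3: 6/10
  3 → 5: 3/6
  3 → 0: 3/8
  4 → 5: 7/15
  5 → 6: 15/15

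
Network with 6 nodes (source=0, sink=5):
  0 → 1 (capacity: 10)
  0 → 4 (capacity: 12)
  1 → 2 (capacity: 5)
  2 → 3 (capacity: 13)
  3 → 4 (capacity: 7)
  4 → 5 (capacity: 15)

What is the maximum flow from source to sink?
Maximum flow = 15

Max flow: 15

Flow assignment:
  0 → 1: 5/10
  0 → 4: 10/12
  1 → 2: 5/5
  2 → 3: 5/13
  3 → 4: 5/7
  4 → 5: 15/15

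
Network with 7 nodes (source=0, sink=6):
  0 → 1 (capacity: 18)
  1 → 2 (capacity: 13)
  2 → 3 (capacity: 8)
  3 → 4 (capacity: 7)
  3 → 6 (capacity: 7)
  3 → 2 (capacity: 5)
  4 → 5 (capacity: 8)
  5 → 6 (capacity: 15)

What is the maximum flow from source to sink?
Maximum flow = 8

Max flow: 8

Flow assignment:
  0 → 1: 8/18
  1 → 2: 8/13
  2 → 3: 8/8
  3 → 4: 1/7
  3 → 6: 7/7
  4 → 5: 1/8
  5 → 6: 1/15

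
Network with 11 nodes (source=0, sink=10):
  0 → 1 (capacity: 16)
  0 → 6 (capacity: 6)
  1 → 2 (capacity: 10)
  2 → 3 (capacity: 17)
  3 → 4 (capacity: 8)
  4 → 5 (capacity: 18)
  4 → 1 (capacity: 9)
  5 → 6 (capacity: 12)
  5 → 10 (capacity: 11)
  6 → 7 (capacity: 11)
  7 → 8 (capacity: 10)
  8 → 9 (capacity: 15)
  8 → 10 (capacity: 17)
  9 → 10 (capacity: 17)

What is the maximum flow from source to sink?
Maximum flow = 14

Max flow: 14

Flow assignment:
  0 → 1: 8/16
  0 → 6: 6/6
  1 → 2: 8/10
  2 → 3: 8/17
  3 → 4: 8/8
  4 → 5: 8/18
  5 → 10: 8/11
  6 → 7: 6/11
  7 → 8: 6/10
  8 → 10: 6/17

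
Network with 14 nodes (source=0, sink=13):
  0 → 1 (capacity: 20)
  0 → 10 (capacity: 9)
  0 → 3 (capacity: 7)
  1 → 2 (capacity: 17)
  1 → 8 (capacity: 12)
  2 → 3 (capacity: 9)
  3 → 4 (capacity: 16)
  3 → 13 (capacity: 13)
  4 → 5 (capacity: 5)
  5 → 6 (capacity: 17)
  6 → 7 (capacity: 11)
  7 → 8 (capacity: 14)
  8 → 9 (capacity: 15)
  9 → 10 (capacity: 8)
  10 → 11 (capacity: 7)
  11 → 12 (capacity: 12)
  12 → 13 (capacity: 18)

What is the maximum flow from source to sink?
Maximum flow = 20

Max flow: 20

Flow assignment:
  0 → 1: 12/20
  0 → 10: 4/9
  0 → 3: 4/7
  1 → 2: 9/17
  1 → 8: 3/12
  2 → 3: 9/9
  3 → 13: 13/13
  8 → 9: 3/15
  9 → 10: 3/8
  10 → 11: 7/7
  11 → 12: 7/12
  12 → 13: 7/18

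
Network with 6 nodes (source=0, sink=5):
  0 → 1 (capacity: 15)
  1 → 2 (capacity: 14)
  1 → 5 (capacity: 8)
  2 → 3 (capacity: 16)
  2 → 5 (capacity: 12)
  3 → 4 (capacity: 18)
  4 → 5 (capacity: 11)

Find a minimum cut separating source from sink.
Min cut value = 15, edges: (0,1)

Min cut value: 15
Partition: S = [0], T = [1, 2, 3, 4, 5]
Cut edges: (0,1)

By max-flow min-cut theorem, max flow = min cut = 15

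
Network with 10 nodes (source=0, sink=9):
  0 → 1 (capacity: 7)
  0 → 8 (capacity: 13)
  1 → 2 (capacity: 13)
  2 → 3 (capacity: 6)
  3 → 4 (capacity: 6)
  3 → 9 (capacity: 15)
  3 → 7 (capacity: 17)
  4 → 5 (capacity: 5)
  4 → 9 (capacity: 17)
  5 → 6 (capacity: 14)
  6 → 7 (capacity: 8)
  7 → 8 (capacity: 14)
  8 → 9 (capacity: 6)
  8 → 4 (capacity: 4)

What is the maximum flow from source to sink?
Maximum flow = 16

Max flow: 16

Flow assignment:
  0 → 1: 6/7
  0 → 8: 10/13
  1 → 2: 6/13
  2 → 3: 6/6
  3 → 9: 6/15
  4 → 9: 4/17
  8 → 9: 6/6
  8 → 4: 4/4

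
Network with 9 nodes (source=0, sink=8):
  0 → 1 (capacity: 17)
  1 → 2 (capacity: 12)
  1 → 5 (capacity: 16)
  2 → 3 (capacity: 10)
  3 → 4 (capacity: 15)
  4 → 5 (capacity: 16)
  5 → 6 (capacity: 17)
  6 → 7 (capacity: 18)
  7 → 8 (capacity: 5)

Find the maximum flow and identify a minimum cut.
Max flow = 5, Min cut edges: (7,8)

Maximum flow: 5
Minimum cut: (7,8)
Partition: S = [0, 1, 2, 3, 4, 5, 6, 7], T = [8]

Max-flow min-cut theorem verified: both equal 5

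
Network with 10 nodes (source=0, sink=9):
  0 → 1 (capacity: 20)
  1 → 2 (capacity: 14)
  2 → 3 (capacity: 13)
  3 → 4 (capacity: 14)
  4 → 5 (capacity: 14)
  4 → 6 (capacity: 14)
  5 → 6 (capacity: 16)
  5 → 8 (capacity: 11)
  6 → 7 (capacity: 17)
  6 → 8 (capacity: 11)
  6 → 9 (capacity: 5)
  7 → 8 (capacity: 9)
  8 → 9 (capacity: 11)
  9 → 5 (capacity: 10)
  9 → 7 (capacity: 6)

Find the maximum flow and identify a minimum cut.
Max flow = 13, Min cut edges: (2,3)

Maximum flow: 13
Minimum cut: (2,3)
Partition: S = [0, 1, 2], T = [3, 4, 5, 6, 7, 8, 9]

Max-flow min-cut theorem verified: both equal 13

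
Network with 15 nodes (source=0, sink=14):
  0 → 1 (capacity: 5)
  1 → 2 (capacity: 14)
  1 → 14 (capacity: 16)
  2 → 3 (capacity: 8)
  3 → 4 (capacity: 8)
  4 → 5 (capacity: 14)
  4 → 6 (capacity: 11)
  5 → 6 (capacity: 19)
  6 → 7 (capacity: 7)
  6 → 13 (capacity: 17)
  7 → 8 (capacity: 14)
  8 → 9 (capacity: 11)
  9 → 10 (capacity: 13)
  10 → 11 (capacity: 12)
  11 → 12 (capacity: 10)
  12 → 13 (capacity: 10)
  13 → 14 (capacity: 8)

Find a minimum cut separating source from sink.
Min cut value = 5, edges: (0,1)

Min cut value: 5
Partition: S = [0], T = [1, 2, 3, 4, 5, 6, 7, 8, 9, 10, 11, 12, 13, 14]
Cut edges: (0,1)

By max-flow min-cut theorem, max flow = min cut = 5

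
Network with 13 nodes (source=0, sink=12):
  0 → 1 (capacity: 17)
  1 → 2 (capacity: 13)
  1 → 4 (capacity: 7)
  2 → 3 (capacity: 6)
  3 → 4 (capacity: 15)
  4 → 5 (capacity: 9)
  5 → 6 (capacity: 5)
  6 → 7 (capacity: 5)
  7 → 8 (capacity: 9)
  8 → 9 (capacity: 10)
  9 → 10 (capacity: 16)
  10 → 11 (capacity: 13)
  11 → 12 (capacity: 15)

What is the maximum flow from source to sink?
Maximum flow = 5

Max flow: 5

Flow assignment:
  0 → 1: 5/17
  1 → 2: 5/13
  2 → 3: 5/6
  3 → 4: 5/15
  4 → 5: 5/9
  5 → 6: 5/5
  6 → 7: 5/5
  7 → 8: 5/9
  8 → 9: 5/10
  9 → 10: 5/16
  10 → 11: 5/13
  11 → 12: 5/15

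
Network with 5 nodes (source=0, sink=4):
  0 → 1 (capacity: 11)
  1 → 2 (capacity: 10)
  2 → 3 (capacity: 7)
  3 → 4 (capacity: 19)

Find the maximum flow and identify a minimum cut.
Max flow = 7, Min cut edges: (2,3)

Maximum flow: 7
Minimum cut: (2,3)
Partition: S = [0, 1, 2], T = [3, 4]

Max-flow min-cut theorem verified: both equal 7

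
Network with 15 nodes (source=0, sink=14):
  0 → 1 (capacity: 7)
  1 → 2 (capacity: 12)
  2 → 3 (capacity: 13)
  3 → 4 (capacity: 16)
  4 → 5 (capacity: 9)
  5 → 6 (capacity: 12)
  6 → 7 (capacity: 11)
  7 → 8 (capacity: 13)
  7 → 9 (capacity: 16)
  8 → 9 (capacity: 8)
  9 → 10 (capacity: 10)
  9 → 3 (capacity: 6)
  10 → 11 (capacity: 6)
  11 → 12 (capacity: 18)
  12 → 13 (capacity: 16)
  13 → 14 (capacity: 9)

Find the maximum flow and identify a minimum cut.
Max flow = 6, Min cut edges: (10,11)

Maximum flow: 6
Minimum cut: (10,11)
Partition: S = [0, 1, 2, 3, 4, 5, 6, 7, 8, 9, 10], T = [11, 12, 13, 14]

Max-flow min-cut theorem verified: both equal 6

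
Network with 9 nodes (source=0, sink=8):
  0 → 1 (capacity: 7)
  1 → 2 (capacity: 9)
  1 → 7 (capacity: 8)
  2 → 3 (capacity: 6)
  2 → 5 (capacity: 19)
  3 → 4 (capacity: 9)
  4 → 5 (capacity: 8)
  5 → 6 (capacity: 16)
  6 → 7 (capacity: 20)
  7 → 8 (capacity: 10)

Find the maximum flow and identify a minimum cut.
Max flow = 7, Min cut edges: (0,1)

Maximum flow: 7
Minimum cut: (0,1)
Partition: S = [0], T = [1, 2, 3, 4, 5, 6, 7, 8]

Max-flow min-cut theorem verified: both equal 7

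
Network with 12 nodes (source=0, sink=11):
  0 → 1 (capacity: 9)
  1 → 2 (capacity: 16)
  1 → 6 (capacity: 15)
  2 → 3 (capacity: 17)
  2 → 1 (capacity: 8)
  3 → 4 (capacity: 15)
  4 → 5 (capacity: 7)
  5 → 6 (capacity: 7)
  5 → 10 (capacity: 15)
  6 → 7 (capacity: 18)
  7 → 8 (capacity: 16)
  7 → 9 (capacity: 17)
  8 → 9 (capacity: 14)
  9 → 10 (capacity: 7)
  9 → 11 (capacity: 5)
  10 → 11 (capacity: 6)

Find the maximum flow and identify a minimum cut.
Max flow = 9, Min cut edges: (0,1)

Maximum flow: 9
Minimum cut: (0,1)
Partition: S = [0], T = [1, 2, 3, 4, 5, 6, 7, 8, 9, 10, 11]

Max-flow min-cut theorem verified: both equal 9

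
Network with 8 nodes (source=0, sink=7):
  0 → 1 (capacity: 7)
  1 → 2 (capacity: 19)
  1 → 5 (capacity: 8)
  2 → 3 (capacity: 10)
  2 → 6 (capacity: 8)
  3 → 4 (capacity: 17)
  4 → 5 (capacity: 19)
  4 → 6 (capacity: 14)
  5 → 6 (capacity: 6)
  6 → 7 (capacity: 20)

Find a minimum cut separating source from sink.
Min cut value = 7, edges: (0,1)

Min cut value: 7
Partition: S = [0], T = [1, 2, 3, 4, 5, 6, 7]
Cut edges: (0,1)

By max-flow min-cut theorem, max flow = min cut = 7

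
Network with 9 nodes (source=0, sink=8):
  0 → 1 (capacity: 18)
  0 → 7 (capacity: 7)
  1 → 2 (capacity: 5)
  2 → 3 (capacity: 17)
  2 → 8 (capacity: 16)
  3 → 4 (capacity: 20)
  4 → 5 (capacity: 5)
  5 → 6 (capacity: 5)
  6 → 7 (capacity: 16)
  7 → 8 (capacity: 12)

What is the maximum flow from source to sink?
Maximum flow = 12

Max flow: 12

Flow assignment:
  0 → 1: 5/18
  0 → 7: 7/7
  1 → 2: 5/5
  2 → 8: 5/16
  7 → 8: 7/12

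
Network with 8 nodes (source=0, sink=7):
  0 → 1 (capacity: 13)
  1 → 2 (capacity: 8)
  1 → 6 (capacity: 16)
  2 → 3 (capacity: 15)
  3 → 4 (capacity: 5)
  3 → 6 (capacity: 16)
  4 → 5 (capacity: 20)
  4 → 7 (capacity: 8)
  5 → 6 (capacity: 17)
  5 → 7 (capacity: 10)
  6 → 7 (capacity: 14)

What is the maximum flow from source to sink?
Maximum flow = 13

Max flow: 13

Flow assignment:
  0 → 1: 13/13
  1 → 6: 13/16
  6 → 7: 13/14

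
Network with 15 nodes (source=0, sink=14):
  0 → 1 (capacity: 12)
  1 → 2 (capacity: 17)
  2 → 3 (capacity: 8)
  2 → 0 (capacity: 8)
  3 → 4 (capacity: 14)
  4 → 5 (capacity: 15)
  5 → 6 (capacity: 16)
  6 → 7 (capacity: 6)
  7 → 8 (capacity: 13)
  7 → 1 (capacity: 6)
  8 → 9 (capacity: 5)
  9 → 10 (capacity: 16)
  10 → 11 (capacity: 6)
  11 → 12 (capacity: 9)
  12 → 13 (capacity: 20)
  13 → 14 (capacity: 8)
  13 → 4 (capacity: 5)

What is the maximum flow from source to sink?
Maximum flow = 5

Max flow: 5

Flow assignment:
  0 → 1: 11/12
  1 → 2: 12/17
  2 → 3: 6/8
  2 → 0: 6/8
  3 → 4: 6/14
  4 → 5: 6/15
  5 → 6: 6/16
  6 → 7: 6/6
  7 → 8: 5/13
  7 → 1: 1/6
  8 → 9: 5/5
  9 → 10: 5/16
  10 → 11: 5/6
  11 → 12: 5/9
  12 → 13: 5/20
  13 → 14: 5/8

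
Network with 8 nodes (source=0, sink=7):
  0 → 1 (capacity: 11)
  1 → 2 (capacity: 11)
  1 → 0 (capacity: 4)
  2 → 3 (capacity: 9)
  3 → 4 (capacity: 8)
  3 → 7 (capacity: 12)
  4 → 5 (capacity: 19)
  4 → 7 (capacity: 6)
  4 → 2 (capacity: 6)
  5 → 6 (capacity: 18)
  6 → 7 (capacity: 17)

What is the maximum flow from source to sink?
Maximum flow = 9

Max flow: 9

Flow assignment:
  0 → 1: 9/11
  1 → 2: 9/11
  2 → 3: 9/9
  3 → 7: 9/12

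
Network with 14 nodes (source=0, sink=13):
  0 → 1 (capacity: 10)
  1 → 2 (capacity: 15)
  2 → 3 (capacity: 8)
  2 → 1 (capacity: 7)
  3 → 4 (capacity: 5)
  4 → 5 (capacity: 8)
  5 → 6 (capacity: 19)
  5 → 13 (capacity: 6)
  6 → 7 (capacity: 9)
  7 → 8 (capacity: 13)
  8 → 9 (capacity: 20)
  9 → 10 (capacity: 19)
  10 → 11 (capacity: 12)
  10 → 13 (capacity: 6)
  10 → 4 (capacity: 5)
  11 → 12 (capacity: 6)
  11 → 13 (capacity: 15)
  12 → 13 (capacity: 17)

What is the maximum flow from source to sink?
Maximum flow = 5

Max flow: 5

Flow assignment:
  0 → 1: 5/10
  1 → 2: 5/15
  2 → 3: 5/8
  3 → 4: 5/5
  4 → 5: 5/8
  5 → 13: 5/6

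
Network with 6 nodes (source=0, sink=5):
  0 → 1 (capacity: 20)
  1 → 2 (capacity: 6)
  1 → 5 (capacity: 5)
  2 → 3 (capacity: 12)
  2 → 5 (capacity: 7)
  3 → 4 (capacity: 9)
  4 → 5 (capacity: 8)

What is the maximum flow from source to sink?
Maximum flow = 11

Max flow: 11

Flow assignment:
  0 → 1: 11/20
  1 → 2: 6/6
  1 → 5: 5/5
  2 → 5: 6/7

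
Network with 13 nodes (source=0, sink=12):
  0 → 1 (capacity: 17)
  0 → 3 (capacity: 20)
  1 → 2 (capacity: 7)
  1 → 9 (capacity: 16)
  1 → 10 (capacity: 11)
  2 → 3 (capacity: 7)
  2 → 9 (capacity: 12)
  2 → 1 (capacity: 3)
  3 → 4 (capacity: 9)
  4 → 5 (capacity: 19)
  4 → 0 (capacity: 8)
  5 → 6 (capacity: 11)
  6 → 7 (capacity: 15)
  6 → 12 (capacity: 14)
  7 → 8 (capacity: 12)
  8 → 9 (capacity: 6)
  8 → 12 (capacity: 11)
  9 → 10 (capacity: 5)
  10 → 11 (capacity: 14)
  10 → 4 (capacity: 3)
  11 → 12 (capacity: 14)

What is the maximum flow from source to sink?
Maximum flow = 25

Max flow: 25

Flow assignment:
  0 → 1: 16/17
  0 → 3: 9/20
  1 → 9: 5/16
  1 → 10: 11/11
  3 → 4: 9/9
  4 → 5: 11/19
  5 → 6: 11/11
  6 → 12: 11/14
  9 → 10: 5/5
  10 → 11: 14/14
  10 → 4: 2/3
  11 → 12: 14/14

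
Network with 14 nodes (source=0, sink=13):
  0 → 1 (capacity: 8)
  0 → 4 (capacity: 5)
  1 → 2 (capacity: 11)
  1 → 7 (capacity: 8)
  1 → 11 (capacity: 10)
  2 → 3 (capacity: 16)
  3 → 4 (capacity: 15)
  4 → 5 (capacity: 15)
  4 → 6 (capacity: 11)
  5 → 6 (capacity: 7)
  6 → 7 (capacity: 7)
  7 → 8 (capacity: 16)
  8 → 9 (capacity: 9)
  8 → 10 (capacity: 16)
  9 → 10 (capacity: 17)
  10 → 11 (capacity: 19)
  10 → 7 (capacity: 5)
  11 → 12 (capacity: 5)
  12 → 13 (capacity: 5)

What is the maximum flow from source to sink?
Maximum flow = 5

Max flow: 5

Flow assignment:
  0 → 4: 5/5
  4 → 6: 5/11
  6 → 7: 5/7
  7 → 8: 5/16
  8 → 10: 5/16
  10 → 11: 5/19
  11 → 12: 5/5
  12 → 13: 5/5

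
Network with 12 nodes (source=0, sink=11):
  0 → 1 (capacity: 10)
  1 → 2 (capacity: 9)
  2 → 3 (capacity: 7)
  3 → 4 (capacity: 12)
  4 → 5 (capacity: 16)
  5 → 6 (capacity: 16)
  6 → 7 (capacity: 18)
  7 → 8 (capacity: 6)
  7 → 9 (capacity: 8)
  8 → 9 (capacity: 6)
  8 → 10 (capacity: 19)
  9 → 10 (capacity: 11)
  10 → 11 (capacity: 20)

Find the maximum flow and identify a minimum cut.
Max flow = 7, Min cut edges: (2,3)

Maximum flow: 7
Minimum cut: (2,3)
Partition: S = [0, 1, 2], T = [3, 4, 5, 6, 7, 8, 9, 10, 11]

Max-flow min-cut theorem verified: both equal 7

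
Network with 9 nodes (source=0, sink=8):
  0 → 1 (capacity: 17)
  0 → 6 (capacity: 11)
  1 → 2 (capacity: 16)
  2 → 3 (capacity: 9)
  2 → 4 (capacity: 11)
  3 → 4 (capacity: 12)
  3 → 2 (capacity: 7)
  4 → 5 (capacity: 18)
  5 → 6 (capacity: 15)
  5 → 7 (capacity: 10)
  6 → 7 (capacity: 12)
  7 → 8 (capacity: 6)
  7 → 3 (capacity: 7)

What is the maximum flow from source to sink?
Maximum flow = 6

Max flow: 6

Flow assignment:
  0 → 1: 6/17
  1 → 2: 6/16
  2 → 3: 5/9
  2 → 4: 1/11
  3 → 4: 5/12
  4 → 5: 6/18
  5 → 7: 6/10
  7 → 8: 6/6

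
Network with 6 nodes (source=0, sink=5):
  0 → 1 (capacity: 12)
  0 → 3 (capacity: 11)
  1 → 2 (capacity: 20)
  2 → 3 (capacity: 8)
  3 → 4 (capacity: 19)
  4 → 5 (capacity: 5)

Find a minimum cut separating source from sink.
Min cut value = 5, edges: (4,5)

Min cut value: 5
Partition: S = [0, 1, 2, 3, 4], T = [5]
Cut edges: (4,5)

By max-flow min-cut theorem, max flow = min cut = 5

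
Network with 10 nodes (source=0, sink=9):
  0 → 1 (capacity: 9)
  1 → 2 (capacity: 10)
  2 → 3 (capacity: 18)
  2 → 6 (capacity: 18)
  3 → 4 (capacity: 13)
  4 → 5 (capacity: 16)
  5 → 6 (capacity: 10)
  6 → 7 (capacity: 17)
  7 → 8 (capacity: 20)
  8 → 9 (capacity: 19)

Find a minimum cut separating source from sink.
Min cut value = 9, edges: (0,1)

Min cut value: 9
Partition: S = [0], T = [1, 2, 3, 4, 5, 6, 7, 8, 9]
Cut edges: (0,1)

By max-flow min-cut theorem, max flow = min cut = 9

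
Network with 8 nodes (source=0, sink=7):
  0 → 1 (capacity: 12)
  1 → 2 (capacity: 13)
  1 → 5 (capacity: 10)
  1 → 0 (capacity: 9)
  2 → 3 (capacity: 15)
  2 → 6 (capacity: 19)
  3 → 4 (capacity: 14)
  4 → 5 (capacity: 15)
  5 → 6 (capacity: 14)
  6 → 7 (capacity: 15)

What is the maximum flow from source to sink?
Maximum flow = 12

Max flow: 12

Flow assignment:
  0 → 1: 12/12
  1 → 2: 12/13
  2 → 6: 12/19
  6 → 7: 12/15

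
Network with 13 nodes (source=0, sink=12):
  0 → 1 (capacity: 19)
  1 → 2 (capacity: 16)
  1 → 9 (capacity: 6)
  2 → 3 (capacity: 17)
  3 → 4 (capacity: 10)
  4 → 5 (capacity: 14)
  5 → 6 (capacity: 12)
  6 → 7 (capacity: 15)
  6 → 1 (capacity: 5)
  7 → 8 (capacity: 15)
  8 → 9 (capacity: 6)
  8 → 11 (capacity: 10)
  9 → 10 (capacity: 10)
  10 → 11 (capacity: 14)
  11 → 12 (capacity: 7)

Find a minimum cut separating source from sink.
Min cut value = 7, edges: (11,12)

Min cut value: 7
Partition: S = [0, 1, 2, 3, 4, 5, 6, 7, 8, 9, 10, 11], T = [12]
Cut edges: (11,12)

By max-flow min-cut theorem, max flow = min cut = 7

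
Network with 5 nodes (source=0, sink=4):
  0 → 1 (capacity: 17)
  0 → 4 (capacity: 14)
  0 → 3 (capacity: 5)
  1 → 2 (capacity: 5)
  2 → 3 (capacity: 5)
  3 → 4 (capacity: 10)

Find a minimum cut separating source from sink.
Min cut value = 24, edges: (0,4), (3,4)

Min cut value: 24
Partition: S = [0, 1, 2, 3], T = [4]
Cut edges: (0,4), (3,4)

By max-flow min-cut theorem, max flow = min cut = 24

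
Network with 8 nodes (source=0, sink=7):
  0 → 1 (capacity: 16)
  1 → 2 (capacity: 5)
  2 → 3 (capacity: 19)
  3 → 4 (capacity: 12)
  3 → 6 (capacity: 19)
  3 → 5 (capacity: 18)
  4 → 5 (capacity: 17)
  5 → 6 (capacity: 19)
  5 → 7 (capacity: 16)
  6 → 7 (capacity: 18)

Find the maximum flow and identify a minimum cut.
Max flow = 5, Min cut edges: (1,2)

Maximum flow: 5
Minimum cut: (1,2)
Partition: S = [0, 1], T = [2, 3, 4, 5, 6, 7]

Max-flow min-cut theorem verified: both equal 5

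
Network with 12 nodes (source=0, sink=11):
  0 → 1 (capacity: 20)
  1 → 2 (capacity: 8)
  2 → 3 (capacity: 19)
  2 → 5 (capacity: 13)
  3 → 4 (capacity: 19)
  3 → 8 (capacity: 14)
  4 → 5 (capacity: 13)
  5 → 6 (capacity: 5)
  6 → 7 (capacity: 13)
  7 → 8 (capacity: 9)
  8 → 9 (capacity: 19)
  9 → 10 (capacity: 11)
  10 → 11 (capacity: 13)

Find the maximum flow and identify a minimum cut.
Max flow = 8, Min cut edges: (1,2)

Maximum flow: 8
Minimum cut: (1,2)
Partition: S = [0, 1], T = [2, 3, 4, 5, 6, 7, 8, 9, 10, 11]

Max-flow min-cut theorem verified: both equal 8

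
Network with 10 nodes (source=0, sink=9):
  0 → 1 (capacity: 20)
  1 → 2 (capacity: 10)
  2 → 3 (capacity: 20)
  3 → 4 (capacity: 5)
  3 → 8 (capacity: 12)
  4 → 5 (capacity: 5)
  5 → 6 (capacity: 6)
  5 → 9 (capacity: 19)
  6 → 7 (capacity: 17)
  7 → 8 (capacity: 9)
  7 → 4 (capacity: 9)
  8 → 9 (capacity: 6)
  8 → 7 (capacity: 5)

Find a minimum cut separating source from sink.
Min cut value = 10, edges: (1,2)

Min cut value: 10
Partition: S = [0, 1], T = [2, 3, 4, 5, 6, 7, 8, 9]
Cut edges: (1,2)

By max-flow min-cut theorem, max flow = min cut = 10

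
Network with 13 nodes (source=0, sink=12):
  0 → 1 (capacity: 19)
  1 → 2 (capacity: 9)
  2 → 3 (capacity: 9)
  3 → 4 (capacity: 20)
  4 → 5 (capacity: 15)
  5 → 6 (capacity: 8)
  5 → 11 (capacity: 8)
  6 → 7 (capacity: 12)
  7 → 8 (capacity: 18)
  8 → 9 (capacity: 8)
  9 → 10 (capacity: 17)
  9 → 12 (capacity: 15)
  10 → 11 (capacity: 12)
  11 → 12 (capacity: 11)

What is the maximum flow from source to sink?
Maximum flow = 9

Max flow: 9

Flow assignment:
  0 → 1: 9/19
  1 → 2: 9/9
  2 → 3: 9/9
  3 → 4: 9/20
  4 → 5: 9/15
  5 → 6: 1/8
  5 → 11: 8/8
  6 → 7: 1/12
  7 → 8: 1/18
  8 → 9: 1/8
  9 → 12: 1/15
  11 → 12: 8/11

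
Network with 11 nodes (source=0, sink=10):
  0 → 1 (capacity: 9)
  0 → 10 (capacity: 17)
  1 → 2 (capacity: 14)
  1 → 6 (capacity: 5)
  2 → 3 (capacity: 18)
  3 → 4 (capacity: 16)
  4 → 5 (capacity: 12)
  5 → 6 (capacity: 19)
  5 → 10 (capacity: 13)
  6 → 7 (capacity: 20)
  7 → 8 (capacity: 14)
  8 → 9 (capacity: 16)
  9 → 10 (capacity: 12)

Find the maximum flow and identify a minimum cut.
Max flow = 26, Min cut edges: (0,1), (0,10)

Maximum flow: 26
Minimum cut: (0,1), (0,10)
Partition: S = [0], T = [1, 2, 3, 4, 5, 6, 7, 8, 9, 10]

Max-flow min-cut theorem verified: both equal 26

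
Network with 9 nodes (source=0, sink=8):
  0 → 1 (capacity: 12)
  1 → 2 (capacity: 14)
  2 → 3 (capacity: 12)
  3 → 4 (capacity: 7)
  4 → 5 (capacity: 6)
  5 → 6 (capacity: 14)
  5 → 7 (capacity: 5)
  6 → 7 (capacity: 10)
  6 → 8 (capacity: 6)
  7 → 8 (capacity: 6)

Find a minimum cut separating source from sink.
Min cut value = 6, edges: (4,5)

Min cut value: 6
Partition: S = [0, 1, 2, 3, 4], T = [5, 6, 7, 8]
Cut edges: (4,5)

By max-flow min-cut theorem, max flow = min cut = 6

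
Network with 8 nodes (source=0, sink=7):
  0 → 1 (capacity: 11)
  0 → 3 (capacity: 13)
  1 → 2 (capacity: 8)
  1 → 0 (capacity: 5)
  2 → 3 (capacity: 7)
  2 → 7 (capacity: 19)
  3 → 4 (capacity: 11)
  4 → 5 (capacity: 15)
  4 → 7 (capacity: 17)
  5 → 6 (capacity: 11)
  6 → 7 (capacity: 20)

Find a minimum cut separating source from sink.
Min cut value = 19, edges: (1,2), (3,4)

Min cut value: 19
Partition: S = [0, 1, 3], T = [2, 4, 5, 6, 7]
Cut edges: (1,2), (3,4)

By max-flow min-cut theorem, max flow = min cut = 19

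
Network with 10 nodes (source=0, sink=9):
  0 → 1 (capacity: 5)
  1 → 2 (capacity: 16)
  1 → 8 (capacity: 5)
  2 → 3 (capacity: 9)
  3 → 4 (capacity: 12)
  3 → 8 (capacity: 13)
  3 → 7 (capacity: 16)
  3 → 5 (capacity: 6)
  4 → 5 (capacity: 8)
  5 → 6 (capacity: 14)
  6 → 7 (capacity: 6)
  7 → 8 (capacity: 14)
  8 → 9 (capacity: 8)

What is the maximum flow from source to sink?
Maximum flow = 5

Max flow: 5

Flow assignment:
  0 → 1: 5/5
  1 → 8: 5/5
  8 → 9: 5/8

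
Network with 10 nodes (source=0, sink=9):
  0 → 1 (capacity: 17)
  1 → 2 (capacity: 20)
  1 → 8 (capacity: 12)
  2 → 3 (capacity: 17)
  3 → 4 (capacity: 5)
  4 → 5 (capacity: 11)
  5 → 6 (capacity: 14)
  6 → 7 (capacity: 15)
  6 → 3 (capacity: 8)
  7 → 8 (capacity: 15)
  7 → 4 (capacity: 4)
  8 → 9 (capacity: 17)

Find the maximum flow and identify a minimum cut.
Max flow = 17, Min cut edges: (8,9)

Maximum flow: 17
Minimum cut: (8,9)
Partition: S = [0, 1, 2, 3, 4, 5, 6, 7, 8], T = [9]

Max-flow min-cut theorem verified: both equal 17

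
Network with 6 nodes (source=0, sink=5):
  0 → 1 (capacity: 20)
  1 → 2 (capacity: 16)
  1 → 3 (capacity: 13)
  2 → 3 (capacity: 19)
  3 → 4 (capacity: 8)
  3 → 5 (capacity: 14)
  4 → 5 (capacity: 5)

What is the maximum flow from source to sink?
Maximum flow = 19

Max flow: 19

Flow assignment:
  0 → 1: 19/20
  1 → 2: 7/16
  1 → 3: 12/13
  2 → 3: 7/19
  3 → 4: 5/8
  3 → 5: 14/14
  4 → 5: 5/5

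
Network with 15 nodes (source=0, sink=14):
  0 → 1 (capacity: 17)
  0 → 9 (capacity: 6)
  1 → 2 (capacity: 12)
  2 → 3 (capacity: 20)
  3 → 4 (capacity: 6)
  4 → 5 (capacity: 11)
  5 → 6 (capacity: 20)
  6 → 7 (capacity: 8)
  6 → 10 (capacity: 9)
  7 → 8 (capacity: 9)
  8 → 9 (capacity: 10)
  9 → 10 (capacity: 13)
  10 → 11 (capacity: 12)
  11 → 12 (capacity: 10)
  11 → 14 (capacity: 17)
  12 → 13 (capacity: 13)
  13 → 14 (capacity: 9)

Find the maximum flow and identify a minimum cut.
Max flow = 12, Min cut edges: (10,11)

Maximum flow: 12
Minimum cut: (10,11)
Partition: S = [0, 1, 2, 3, 4, 5, 6, 7, 8, 9, 10], T = [11, 12, 13, 14]

Max-flow min-cut theorem verified: both equal 12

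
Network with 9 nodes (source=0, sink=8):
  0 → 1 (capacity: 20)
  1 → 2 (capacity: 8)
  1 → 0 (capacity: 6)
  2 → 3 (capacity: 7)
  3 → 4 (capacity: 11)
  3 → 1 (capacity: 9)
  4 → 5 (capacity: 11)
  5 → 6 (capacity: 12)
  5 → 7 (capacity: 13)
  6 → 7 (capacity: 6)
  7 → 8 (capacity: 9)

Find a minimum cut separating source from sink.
Min cut value = 7, edges: (2,3)

Min cut value: 7
Partition: S = [0, 1, 2], T = [3, 4, 5, 6, 7, 8]
Cut edges: (2,3)

By max-flow min-cut theorem, max flow = min cut = 7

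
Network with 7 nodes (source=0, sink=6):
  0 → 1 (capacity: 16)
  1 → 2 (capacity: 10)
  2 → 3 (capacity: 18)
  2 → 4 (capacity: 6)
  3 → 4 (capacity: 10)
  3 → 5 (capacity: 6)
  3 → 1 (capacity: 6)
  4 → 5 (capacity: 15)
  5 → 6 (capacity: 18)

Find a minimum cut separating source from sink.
Min cut value = 10, edges: (1,2)

Min cut value: 10
Partition: S = [0, 1], T = [2, 3, 4, 5, 6]
Cut edges: (1,2)

By max-flow min-cut theorem, max flow = min cut = 10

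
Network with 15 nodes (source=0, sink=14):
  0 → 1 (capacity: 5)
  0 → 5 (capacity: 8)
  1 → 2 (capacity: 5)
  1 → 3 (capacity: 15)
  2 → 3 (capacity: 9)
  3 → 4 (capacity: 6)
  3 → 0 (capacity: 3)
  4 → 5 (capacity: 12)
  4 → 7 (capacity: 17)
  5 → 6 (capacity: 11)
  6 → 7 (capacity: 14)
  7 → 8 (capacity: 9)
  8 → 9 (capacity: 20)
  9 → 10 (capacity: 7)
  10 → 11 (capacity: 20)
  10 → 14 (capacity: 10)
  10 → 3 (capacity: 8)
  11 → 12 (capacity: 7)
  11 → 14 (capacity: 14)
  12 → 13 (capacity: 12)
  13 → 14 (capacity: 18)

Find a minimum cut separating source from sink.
Min cut value = 7, edges: (9,10)

Min cut value: 7
Partition: S = [0, 1, 2, 3, 4, 5, 6, 7, 8, 9], T = [10, 11, 12, 13, 14]
Cut edges: (9,10)

By max-flow min-cut theorem, max flow = min cut = 7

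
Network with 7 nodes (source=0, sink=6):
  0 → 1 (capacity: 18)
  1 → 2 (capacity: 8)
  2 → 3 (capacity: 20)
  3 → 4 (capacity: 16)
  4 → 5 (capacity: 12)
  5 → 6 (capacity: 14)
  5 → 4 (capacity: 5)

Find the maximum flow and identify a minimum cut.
Max flow = 8, Min cut edges: (1,2)

Maximum flow: 8
Minimum cut: (1,2)
Partition: S = [0, 1], T = [2, 3, 4, 5, 6]

Max-flow min-cut theorem verified: both equal 8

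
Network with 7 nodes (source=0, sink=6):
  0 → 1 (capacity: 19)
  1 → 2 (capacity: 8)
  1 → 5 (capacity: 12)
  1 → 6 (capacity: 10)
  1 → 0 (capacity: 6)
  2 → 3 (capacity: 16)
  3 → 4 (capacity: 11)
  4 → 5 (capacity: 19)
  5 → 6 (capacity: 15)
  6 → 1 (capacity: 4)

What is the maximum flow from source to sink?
Maximum flow = 19

Max flow: 19

Flow assignment:
  0 → 1: 19/19
  1 → 5: 9/12
  1 → 6: 10/10
  5 → 6: 9/15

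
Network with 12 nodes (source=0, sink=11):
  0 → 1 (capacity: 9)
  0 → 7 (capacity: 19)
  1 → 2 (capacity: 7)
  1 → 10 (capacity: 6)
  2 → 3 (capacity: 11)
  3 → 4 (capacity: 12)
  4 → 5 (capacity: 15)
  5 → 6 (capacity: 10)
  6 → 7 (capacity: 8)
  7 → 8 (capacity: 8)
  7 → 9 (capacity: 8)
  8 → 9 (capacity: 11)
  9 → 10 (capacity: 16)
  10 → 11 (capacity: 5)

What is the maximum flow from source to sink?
Maximum flow = 5

Max flow: 5

Flow assignment:
  0 → 1: 5/9
  1 → 10: 5/6
  10 → 11: 5/5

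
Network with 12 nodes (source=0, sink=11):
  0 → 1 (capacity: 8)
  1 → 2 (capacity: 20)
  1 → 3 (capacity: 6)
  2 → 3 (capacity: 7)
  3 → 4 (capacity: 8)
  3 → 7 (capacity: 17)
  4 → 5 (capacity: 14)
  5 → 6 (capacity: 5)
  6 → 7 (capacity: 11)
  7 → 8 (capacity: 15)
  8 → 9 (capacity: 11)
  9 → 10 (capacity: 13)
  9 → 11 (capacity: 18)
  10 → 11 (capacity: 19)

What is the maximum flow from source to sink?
Maximum flow = 8

Max flow: 8

Flow assignment:
  0 → 1: 8/8
  1 → 2: 2/20
  1 → 3: 6/6
  2 → 3: 2/7
  3 → 7: 8/17
  7 → 8: 8/15
  8 → 9: 8/11
  9 → 11: 8/18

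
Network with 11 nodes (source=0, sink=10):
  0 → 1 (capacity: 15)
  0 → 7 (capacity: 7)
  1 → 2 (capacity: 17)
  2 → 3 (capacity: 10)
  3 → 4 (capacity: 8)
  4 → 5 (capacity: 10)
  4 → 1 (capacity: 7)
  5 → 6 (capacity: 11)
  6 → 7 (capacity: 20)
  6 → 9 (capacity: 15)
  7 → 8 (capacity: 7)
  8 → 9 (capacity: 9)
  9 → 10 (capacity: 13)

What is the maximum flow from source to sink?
Maximum flow = 13

Max flow: 13

Flow assignment:
  0 → 1: 8/15
  0 → 7: 5/7
  1 → 2: 8/17
  2 → 3: 8/10
  3 → 4: 8/8
  4 → 5: 8/10
  5 → 6: 8/11
  6 → 7: 2/20
  6 → 9: 6/15
  7 → 8: 7/7
  8 → 9: 7/9
  9 → 10: 13/13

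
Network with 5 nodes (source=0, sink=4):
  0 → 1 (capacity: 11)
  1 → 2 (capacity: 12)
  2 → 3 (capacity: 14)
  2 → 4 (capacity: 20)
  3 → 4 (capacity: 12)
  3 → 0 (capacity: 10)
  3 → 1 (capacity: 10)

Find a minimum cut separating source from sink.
Min cut value = 11, edges: (0,1)

Min cut value: 11
Partition: S = [0], T = [1, 2, 3, 4]
Cut edges: (0,1)

By max-flow min-cut theorem, max flow = min cut = 11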